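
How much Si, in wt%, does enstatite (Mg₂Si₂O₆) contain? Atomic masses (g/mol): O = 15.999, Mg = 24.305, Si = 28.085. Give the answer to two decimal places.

27.98 wt%

Molar mass of Mg₂Si₂O₆: 2·24.305 + 2·28.085 + 6·15.999 = 200.774 g/mol.
Mass of Si per formula unit: 2 × 28.085 = 56.170 g.
Weight fraction Si = 56.170 / 200.774 = 0.2798.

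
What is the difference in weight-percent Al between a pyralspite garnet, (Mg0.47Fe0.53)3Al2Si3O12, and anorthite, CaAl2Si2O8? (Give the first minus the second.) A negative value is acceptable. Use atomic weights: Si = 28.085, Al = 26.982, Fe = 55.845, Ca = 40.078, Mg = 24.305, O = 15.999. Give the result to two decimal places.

Al in (Mg0.47Fe0.53)3Al2Si3O12: molar mass 453.271 g/mol; 2×26.982 = 53.964 g → 11.91 wt%.
Al in CaAl2Si2O8: molar mass 278.204 g/mol; 2×26.982 = 53.964 g → 19.40 wt%.
Difference = 11.91 − 19.40 = -7.49 percentage points.

-7.49 percentage points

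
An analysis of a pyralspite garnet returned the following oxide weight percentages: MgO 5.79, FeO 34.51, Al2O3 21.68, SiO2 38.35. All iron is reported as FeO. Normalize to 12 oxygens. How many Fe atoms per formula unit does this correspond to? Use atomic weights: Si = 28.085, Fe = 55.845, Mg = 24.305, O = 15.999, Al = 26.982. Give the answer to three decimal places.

2.271 Fe apfu

5.79 wt% MgO ÷ 40.304 g/mol = 0.14366 mol, giving 0.14366 Mg and 0.14366 O.
34.51 wt% FeO ÷ 71.844 g/mol = 0.48035 mol, giving 0.48035 Fe and 0.48035 O.
21.68 wt% Al2O3 ÷ 101.961 g/mol = 0.21263 mol, giving 0.42526 Al and 0.63789 O.
38.35 wt% SiO2 ÷ 60.083 g/mol = 0.63828 mol, giving 0.63828 Si and 1.27656 O.
Oxygen sums to 2.53846; scaling by 12/2.53846 = 4.72728 puts the formula on 12 O.
Fe: 0.48035 × 4.72728 = 2.271 atoms per formula unit.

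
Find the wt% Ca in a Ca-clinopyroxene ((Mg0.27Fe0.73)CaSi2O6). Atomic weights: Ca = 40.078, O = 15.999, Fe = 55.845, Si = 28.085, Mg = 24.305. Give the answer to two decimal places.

16.73 weight percent

M((Mg0.27Fe0.73)CaSi2O6) = 239.571 g/mol.
Ca contributes 1 × 40.078 = 40.078 g per mole.
40.078/239.571 = 0.1673 → 16.73%.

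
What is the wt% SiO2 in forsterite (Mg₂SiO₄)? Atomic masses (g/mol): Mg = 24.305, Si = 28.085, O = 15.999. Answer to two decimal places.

42.71 wt%

M(Mg₂SiO₄) = 140.691 g/mol; M(SiO2) = 60.083 g/mol.
Moles SiO2 per formula unit = 1 Si ÷ 1 = 1.0000.
SiO2 fraction = (1.0000 × 60.083) / 140.691 = 60.083/140.691 = 0.4271.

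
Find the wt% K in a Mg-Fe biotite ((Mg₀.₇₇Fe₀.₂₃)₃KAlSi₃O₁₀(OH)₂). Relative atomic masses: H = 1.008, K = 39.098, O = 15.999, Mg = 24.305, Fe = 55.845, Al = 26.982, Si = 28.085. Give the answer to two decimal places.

8.91 wt%

Formula mass = 2.31×24.305 + 0.69×55.845 + 1×39.098 + 1×26.982 + 3×28.085 + 12×15.999 + 2×1.008 = 439.017 g/mol, of which 39.098 g is K.
So K makes up 39.098/439.017 = 0.0891 of the mass, i.e. 8.91%.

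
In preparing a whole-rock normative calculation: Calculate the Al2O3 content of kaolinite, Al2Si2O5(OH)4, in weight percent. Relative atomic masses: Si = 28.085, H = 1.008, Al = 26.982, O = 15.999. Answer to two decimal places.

39.50 wt%

Formula mass = 258.157 g/mol.
2 Al → 1.0000 mol Al2O3 per formula unit; M(Al2O3) = 101.961, so Al2O3 mass = 101.961 g.
101.961/258.157 × 100 = 39.50 wt%.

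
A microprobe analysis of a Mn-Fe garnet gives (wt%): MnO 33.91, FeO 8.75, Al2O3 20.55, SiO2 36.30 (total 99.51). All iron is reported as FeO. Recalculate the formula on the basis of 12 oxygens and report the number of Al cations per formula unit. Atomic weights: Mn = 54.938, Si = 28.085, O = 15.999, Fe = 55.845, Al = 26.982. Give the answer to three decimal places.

33.91 wt% MnO ÷ 70.937 g/mol = 0.47803 mol, giving 0.47803 Mn and 0.47803 O.
8.75 wt% FeO ÷ 71.844 g/mol = 0.12179 mol, giving 0.12179 Fe and 0.12179 O.
20.55 wt% Al2O3 ÷ 101.961 g/mol = 0.20155 mol, giving 0.40310 Al and 0.60465 O.
36.30 wt% SiO2 ÷ 60.083 g/mol = 0.60416 mol, giving 0.60416 Si and 1.20832 O.
Oxygen sums to 2.41279; scaling by 12/2.41279 = 4.97350 puts the formula on 12 O.
Al: 0.40310 × 4.97350 = 2.005 atoms per formula unit.

2.005 Al apfu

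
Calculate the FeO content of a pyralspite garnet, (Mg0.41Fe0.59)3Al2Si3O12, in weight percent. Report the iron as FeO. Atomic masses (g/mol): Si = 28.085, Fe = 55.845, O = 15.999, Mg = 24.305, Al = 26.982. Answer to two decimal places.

Molar mass of (Mg0.41Fe0.59)3Al2Si3O12 = 1.23·24.305 + 1.77·55.845 + 2·26.982 + 3·28.085 + 12·15.999 = 458.948 g/mol.
Each formula unit contains 1.77 Fe, equivalent to 1.77/1 = 1.7700 mol FeO.
M(FeO) = 1×55.845 + 1×15.999 = 71.844 g/mol.
Mass of FeO per formula unit = 1.7700 × 71.844 = 127.164 g.
FeO wt% = 127.164 / 458.948 × 100 = 27.71%.

27.71 wt%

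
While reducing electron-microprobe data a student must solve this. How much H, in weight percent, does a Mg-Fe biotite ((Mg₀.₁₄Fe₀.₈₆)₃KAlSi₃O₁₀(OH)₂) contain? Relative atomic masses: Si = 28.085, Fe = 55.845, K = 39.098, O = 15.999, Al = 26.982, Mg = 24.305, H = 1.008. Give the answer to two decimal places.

0.40 weight percent

Formula mass = 0.42*24.305 + 2.58*55.845 + 1*39.098 + 1*26.982 + 3*28.085 + 12*15.999 + 2*1.008 = 498.627 g/mol, of which 2.016 g is H.
So H makes up 2.016/498.627 = 0.0040 of the mass, i.e. 0.40%.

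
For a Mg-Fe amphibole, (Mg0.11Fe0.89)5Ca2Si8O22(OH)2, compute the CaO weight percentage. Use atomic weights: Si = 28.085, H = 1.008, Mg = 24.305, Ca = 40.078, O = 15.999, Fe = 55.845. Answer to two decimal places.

Molar mass of (Mg0.11Fe0.89)5Ca2Si8O22(OH)2 = 0.55·24.305 + 4.45·55.845 + 2·40.078 + 8·28.085 + 24·15.999 + 2·1.008 = 952.706 g/mol.
Each formula unit contains 2 Ca, equivalent to 2/1 = 2.0000 mol CaO.
M(CaO) = 1×40.078 + 1×15.999 = 56.077 g/mol.
Mass of CaO per formula unit = 2.0000 × 56.077 = 112.154 g.
CaO wt% = 112.154 / 952.706 × 100 = 11.77%.

11.77 wt%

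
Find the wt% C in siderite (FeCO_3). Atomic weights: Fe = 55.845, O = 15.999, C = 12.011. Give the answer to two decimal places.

10.37 weight percent

Molar mass of FeCO_3: 1×55.845 + 1×12.011 + 3×15.999 = 115.853 g/mol.
Mass of C per formula unit: 1 × 12.011 = 12.011 g.
Weight fraction C = 12.011 / 115.853 = 0.1037.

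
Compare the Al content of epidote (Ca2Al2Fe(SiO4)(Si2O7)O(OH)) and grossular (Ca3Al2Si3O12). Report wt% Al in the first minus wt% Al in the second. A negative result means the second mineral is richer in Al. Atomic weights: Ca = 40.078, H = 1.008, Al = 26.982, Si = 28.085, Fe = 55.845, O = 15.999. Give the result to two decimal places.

-0.81 percentage points

First mineral: 53.964 g Al in 483.215 g formula = 11.17 wt% Al.
Second mineral: 53.964 g Al in 450.441 g formula = 11.98 wt% Al.
11.17% − 11.98% gives a difference of -0.81 percentage points.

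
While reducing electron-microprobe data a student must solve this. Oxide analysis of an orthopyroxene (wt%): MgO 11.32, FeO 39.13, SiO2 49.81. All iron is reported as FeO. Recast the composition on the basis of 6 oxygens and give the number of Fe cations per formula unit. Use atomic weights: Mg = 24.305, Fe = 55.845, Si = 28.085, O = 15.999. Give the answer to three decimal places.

1.316 Fe apfu

11.32 wt% MgO ÷ 40.304 g/mol = 0.28087 mol, giving 0.28087 Mg and 0.28087 O.
39.13 wt% FeO ÷ 71.844 g/mol = 0.54465 mol, giving 0.54465 Fe and 0.54465 O.
49.81 wt% SiO2 ÷ 60.083 g/mol = 0.82902 mol, giving 0.82902 Si and 1.65804 O.
Oxygen sums to 2.48356; scaling by 6/2.48356 = 2.41589 puts the formula on 6 O.
Fe: 0.54465 × 2.41589 = 1.316 atoms per formula unit.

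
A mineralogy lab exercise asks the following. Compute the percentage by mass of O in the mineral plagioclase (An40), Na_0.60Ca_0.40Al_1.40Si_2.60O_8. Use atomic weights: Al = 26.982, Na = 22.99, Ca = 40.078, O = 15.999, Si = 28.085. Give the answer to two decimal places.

M(Na_0.60Ca_0.40Al_1.40Si_2.60O_8) = 268.613 g/mol.
O contributes 8 × 15.999 = 127.992 g per mole.
127.992/268.613 = 0.4765 → 47.65%.

47.65 mass %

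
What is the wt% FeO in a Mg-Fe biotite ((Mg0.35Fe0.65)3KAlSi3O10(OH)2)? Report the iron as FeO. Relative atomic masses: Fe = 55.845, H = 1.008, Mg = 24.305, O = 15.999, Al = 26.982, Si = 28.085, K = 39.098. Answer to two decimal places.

Molar mass of (Mg0.35Fe0.65)3KAlSi3O10(OH)2 = 1.05×24.305 + 1.95×55.845 + 1×39.098 + 1×26.982 + 3×28.085 + 12×15.999 + 2×1.008 = 478.757 g/mol.
Each formula unit contains 1.95 Fe, equivalent to 1.95/1 = 1.9500 mol FeO.
M(FeO) = 1×55.845 + 1×15.999 = 71.844 g/mol.
Mass of FeO per formula unit = 1.9500 × 71.844 = 140.096 g.
FeO wt% = 140.096 / 478.757 × 100 = 29.26%.

29.26 wt%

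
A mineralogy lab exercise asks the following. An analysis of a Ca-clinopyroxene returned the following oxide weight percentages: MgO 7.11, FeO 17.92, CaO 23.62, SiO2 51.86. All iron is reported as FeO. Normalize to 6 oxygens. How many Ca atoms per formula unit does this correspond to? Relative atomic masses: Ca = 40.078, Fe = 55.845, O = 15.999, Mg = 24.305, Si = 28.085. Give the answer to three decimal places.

MgO (M=40.304): mol = 0.17641; Mg = 0.17641, O = 0.17641.
FeO (M=71.844): mol = 0.24943; Fe = 0.24943, O = 0.24943.
CaO (M=56.077): mol = 0.42121; Ca = 0.42121, O = 0.42121.
SiO2 (M=60.083): mol = 0.86314; Si = 0.86314, O = 1.72628.
ΣO = 2.57333; factor = 6/ΣO = 2.33161.
Ca apfu = 0.42121 × 2.33161 = 0.982.

0.982 Ca apfu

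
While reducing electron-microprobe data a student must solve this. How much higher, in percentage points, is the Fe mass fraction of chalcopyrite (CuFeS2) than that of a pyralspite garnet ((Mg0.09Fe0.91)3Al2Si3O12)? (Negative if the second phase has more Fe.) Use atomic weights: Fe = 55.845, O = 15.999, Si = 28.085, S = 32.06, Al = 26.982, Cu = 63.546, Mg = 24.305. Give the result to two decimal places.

-0.73 percentage points

M(CuFeS2) = 183.511 g/mol, so wt% Fe = 55.845/183.511 × 100 = 30.43%.
M((Mg0.09Fe0.91)3Al2Si3O12) = 489.226 g/mol, so wt% Fe = 152.457/489.226 × 100 = 31.16%.
30.43 − 31.16 = -0.73 pp.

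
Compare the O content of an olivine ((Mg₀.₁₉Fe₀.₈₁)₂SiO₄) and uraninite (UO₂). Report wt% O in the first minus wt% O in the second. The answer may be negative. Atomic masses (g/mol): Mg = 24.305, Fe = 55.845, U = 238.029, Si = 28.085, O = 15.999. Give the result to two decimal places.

M((Mg₀.₁₉Fe₀.₈₁)₂SiO₄) = 191.786 g/mol, so wt% O = 63.996/191.786 × 100 = 33.37%.
M(UO₂) = 270.027 g/mol, so wt% O = 31.998/270.027 × 100 = 11.85%.
33.37 − 11.85 = 21.52 pp.

21.52 percentage points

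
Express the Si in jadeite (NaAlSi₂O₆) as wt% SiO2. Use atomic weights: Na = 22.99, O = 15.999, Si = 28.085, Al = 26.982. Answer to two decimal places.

Formula mass = 202.136 g/mol.
2 Si → 2.0000 mol SiO2 per formula unit; M(SiO2) = 60.083, so SiO2 mass = 120.166 g.
120.166/202.136 × 100 = 59.45 wt%.

59.45 wt%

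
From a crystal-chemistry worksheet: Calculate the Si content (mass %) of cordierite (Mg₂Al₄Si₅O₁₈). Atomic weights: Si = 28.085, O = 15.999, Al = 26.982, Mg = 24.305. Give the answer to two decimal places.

Formula mass = 2*24.305 + 4*26.982 + 5*28.085 + 18*15.999 = 584.945 g/mol, of which 140.425 g is Si.
So Si makes up 140.425/584.945 = 0.2401 of the mass, i.e. 24.01%.

24.01 mass %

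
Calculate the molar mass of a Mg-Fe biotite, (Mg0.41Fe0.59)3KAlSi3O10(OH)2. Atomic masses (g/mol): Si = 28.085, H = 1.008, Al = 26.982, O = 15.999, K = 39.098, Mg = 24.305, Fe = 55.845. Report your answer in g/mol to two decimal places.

473.08 g/mol

The formula mass is the sum 1.23*24.305 + 1.77*55.845 + 1*39.098 + 1*26.982 + 3*28.085 + 12*15.999 + 2*1.008.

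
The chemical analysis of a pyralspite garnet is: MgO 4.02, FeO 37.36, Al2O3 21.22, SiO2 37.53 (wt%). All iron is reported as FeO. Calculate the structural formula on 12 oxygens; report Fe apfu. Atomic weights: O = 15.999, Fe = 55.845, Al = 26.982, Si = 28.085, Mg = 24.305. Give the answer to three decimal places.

2.503 Fe apfu

MgO (M=40.304): mol = 0.09974; Mg = 0.09974, O = 0.09974.
FeO (M=71.844): mol = 0.52002; Fe = 0.52002, O = 0.52002.
Al2O3 (M=101.961): mol = 0.20812; Al = 0.41624, O = 0.62436.
SiO2 (M=60.083): mol = 0.62464; Si = 0.62464, O = 1.24928.
ΣO = 2.49340; factor = 12/ΣO = 4.81271.
Fe apfu = 0.52002 × 4.81271 = 2.503.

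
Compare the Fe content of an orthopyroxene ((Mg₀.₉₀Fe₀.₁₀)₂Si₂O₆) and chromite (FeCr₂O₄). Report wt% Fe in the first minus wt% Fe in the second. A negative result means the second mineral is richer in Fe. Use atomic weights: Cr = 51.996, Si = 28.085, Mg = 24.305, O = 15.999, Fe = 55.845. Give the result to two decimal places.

Fe in (Mg₀.₉₀Fe₀.₁₀)₂Si₂O₆: molar mass 207.082 g/mol; 0.20×55.845 = 11.169 g → 5.39 wt%.
Fe in FeCr₂O₄: molar mass 223.833 g/mol; 1×55.845 = 55.845 g → 24.95 wt%.
Difference = 5.39 − 24.95 = -19.56 percentage points.

-19.56 percentage points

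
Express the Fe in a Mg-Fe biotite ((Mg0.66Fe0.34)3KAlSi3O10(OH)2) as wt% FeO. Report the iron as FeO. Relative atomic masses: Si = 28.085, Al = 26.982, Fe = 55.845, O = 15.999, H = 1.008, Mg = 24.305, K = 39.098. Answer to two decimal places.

16.31 wt%

Formula mass = 449.425 g/mol.
1.02 Fe → 1.0200 mol FeO per formula unit; M(FeO) = 71.844, so FeO mass = 73.281 g.
73.281/449.425 × 100 = 16.31 wt%.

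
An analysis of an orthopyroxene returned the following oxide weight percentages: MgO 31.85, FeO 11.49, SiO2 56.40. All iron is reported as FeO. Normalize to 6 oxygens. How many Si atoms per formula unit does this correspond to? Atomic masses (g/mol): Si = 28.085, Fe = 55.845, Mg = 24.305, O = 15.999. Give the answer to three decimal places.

1.992 Si apfu

31.85 wt% MgO ÷ 40.304 g/mol = 0.79024 mol, giving 0.79024 Mg and 0.79024 O.
11.49 wt% FeO ÷ 71.844 g/mol = 0.15993 mol, giving 0.15993 Fe and 0.15993 O.
56.40 wt% SiO2 ÷ 60.083 g/mol = 0.93870 mol, giving 0.93870 Si and 1.87740 O.
Oxygen sums to 2.82757; scaling by 6/2.82757 = 2.12196 puts the formula on 6 O.
Si: 0.93870 × 2.12196 = 1.992 atoms per formula unit.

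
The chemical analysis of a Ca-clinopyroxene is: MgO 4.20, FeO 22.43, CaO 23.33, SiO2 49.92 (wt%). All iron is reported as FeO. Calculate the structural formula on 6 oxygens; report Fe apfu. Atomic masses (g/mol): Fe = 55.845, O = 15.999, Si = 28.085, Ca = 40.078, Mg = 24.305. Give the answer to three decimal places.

MgO: 4.20/40.304 = 0.10421 mol → 0.10421 mol Mg, 0.10421 mol O.
FeO: 22.43/71.844 = 0.31220 mol → 0.31220 mol Fe, 0.31220 mol O.
CaO: 23.33/56.077 = 0.41604 mol → 0.41604 mol Ca, 0.41604 mol O.
SiO2: 49.92/60.083 = 0.83085 mol → 0.83085 mol Si, 1.66170 mol O.
Total oxygen = 2.49415 mol. Normalization factor = 6/2.49415 = 2.40563.
Fe per 6 O = 0.31220 × 2.40563 = 0.751.

0.751 Fe apfu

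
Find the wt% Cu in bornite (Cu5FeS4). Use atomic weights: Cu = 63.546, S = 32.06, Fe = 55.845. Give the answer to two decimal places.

Molar mass of Cu5FeS4: 5·63.546 + 1·55.845 + 4·32.06 = 501.815 g/mol.
Mass of Cu per formula unit: 5 × 63.546 = 317.730 g.
Weight fraction Cu = 317.730 / 501.815 = 0.6332.

63.32 weight percent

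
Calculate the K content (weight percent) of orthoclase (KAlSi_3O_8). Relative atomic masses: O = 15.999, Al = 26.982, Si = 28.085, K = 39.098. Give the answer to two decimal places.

Formula mass = 1*39.098 + 1*26.982 + 3*28.085 + 8*15.999 = 278.327 g/mol, of which 39.098 g is K.
So K makes up 39.098/278.327 = 0.1405 of the mass, i.e. 14.05%.

14.05 weight percent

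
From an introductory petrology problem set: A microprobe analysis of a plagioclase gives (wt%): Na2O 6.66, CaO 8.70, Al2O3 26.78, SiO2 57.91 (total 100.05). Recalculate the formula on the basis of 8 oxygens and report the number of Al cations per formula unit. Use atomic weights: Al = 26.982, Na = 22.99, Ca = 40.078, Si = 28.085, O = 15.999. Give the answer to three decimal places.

1.411 Al apfu

6.66 wt% Na2O ÷ 61.979 g/mol = 0.10746 mol, giving 0.21492 Na and 0.10746 O.
8.70 wt% CaO ÷ 56.077 g/mol = 0.15514 mol, giving 0.15514 Ca and 0.15514 O.
26.78 wt% Al2O3 ÷ 101.961 g/mol = 0.26265 mol, giving 0.52530 Al and 0.78795 O.
57.91 wt% SiO2 ÷ 60.083 g/mol = 0.96383 mol, giving 0.96383 Si and 1.92766 O.
Oxygen sums to 2.97821; scaling by 8/2.97821 = 2.68618 puts the formula on 8 O.
Al: 0.52530 × 2.68618 = 1.411 atoms per formula unit.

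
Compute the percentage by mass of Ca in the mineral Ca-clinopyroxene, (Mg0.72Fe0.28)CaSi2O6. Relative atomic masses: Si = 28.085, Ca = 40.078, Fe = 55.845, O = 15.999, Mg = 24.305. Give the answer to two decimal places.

M((Mg0.72Fe0.28)CaSi2O6) = 225.378 g/mol.
Ca contributes 1 × 40.078 = 40.078 g per mole.
40.078/225.378 = 0.1778 → 17.78%.

17.78 mass %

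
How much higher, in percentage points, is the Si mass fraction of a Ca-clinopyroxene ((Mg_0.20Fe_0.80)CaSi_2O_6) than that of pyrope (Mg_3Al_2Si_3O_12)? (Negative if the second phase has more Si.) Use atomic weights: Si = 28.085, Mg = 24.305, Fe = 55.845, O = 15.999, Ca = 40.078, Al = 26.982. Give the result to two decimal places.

M((Mg_0.20Fe_0.80)CaSi_2O_6) = 241.779 g/mol, so wt% Si = 56.170/241.779 × 100 = 23.23%.
M(Mg_3Al_2Si_3O_12) = 403.122 g/mol, so wt% Si = 84.255/403.122 × 100 = 20.90%.
23.23 − 20.90 = 2.33 pp.

2.33 percentage points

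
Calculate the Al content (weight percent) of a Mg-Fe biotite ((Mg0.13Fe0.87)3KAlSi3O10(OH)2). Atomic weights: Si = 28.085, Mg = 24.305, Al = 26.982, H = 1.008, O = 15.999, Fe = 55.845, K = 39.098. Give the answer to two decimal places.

Molar mass of (Mg0.13Fe0.87)3KAlSi3O10(OH)2: 0.39*24.305 + 2.61*55.845 + 1*39.098 + 1*26.982 + 3*28.085 + 12*15.999 + 2*1.008 = 499.573 g/mol.
Mass of Al per formula unit: 1 × 26.982 = 26.982 g.
Weight fraction Al = 26.982 / 499.573 = 0.0540.

5.40 weight percent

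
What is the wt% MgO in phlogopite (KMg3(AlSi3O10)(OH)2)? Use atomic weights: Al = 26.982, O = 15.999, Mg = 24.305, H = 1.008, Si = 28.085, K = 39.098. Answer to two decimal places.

28.98 wt%

M(KMg3(AlSi3O10)(OH)2) = 417.254 g/mol; M(MgO) = 40.304 g/mol.
Moles MgO per formula unit = 3 Mg ÷ 1 = 3.0000.
MgO fraction = (3.0000 × 40.304) / 417.254 = 120.912/417.254 = 0.2898.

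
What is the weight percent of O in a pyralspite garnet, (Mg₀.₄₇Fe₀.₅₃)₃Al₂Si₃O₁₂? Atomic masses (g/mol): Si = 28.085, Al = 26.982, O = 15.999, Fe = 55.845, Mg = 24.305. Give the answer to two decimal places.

42.36 mass %

Molar mass of (Mg₀.₄₇Fe₀.₅₃)₃Al₂Si₃O₁₂: 1.41*24.305 + 1.59*55.845 + 2*26.982 + 3*28.085 + 12*15.999 = 453.271 g/mol.
Mass of O per formula unit: 12 × 15.999 = 191.988 g.
Weight fraction O = 191.988 / 453.271 = 0.4236.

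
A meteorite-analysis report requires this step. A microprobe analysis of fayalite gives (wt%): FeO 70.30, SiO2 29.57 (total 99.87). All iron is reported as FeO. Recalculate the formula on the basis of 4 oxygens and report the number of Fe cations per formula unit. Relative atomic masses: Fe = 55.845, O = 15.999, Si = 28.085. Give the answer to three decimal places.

FeO (M=71.844): mol = 0.97851; Fe = 0.97851, O = 0.97851.
SiO2 (M=60.083): mol = 0.49215; Si = 0.49215, O = 0.98430.
ΣO = 1.96281; factor = 4/ΣO = 2.03789.
Fe apfu = 0.97851 × 2.03789 = 1.994.

1.994 Fe apfu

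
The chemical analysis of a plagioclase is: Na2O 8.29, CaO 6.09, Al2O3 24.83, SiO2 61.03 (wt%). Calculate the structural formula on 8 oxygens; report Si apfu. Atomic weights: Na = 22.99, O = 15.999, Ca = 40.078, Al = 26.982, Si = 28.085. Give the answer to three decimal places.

8.29 wt% Na2O ÷ 61.979 g/mol = 0.13375 mol, giving 0.26750 Na and 0.13375 O.
6.09 wt% CaO ÷ 56.077 g/mol = 0.10860 mol, giving 0.10860 Ca and 0.10860 O.
24.83 wt% Al2O3 ÷ 101.961 g/mol = 0.24352 mol, giving 0.48704 Al and 0.73056 O.
61.03 wt% SiO2 ÷ 60.083 g/mol = 1.01576 mol, giving 1.01576 Si and 2.03152 O.
Oxygen sums to 3.00443; scaling by 8/3.00443 = 2.66273 puts the formula on 8 O.
Si: 1.01576 × 2.66273 = 2.705 atoms per formula unit.

2.705 Si apfu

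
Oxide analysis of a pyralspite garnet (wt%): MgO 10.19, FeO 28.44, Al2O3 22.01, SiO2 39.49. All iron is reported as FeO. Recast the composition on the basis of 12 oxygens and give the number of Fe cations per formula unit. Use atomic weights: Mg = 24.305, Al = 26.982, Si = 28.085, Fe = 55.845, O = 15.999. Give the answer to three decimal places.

MgO: 10.19/40.304 = 0.25283 mol → 0.25283 mol Mg, 0.25283 mol O.
FeO: 28.44/71.844 = 0.39586 mol → 0.39586 mol Fe, 0.39586 mol O.
Al2O3: 22.01/101.961 = 0.21587 mol → 0.43174 mol Al, 0.64761 mol O.
SiO2: 39.49/60.083 = 0.65726 mol → 0.65726 mol Si, 1.31452 mol O.
Total oxygen = 2.61082 mol. Normalization factor = 12/2.61082 = 4.59626.
Fe per 12 O = 0.39586 × 4.59626 = 1.819.

1.819 Fe apfu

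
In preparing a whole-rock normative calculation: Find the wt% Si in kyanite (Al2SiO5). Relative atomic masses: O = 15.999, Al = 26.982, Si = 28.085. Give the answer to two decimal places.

Formula mass = 2×26.982 + 1×28.085 + 5×15.999 = 162.044 g/mol, of which 28.085 g is Si.
So Si makes up 28.085/162.044 = 0.1733 of the mass, i.e. 17.33%.

17.33 mass %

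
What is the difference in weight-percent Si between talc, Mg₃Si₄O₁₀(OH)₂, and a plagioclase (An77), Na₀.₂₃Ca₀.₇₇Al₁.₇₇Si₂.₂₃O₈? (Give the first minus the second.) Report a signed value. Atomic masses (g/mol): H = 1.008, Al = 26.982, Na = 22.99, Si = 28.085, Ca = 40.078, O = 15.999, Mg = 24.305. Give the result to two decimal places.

M(Mg₃Si₄O₁₀(OH)₂) = 379.259 g/mol, so wt% Si = 112.340/379.259 × 100 = 29.62%.
M(Na₀.₂₃Ca₀.₇₇Al₁.₇₇Si₂.₂₃O₈) = 274.527 g/mol, so wt% Si = 62.630/274.527 × 100 = 22.81%.
29.62 − 22.81 = 6.81 pp.

6.81 percentage points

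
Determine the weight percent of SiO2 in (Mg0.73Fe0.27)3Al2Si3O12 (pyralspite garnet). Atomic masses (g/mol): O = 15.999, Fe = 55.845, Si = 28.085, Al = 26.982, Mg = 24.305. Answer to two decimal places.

Molar mass of (Mg0.73Fe0.27)3Al2Si3O12 = 2.19×24.305 + 0.81×55.845 + 2×26.982 + 3×28.085 + 12×15.999 = 428.669 g/mol.
Each formula unit contains 3 Si, equivalent to 3/1 = 3.0000 mol SiO2.
M(SiO2) = 1×28.085 + 2×15.999 = 60.083 g/mol.
Mass of SiO2 per formula unit = 3.0000 × 60.083 = 180.249 g.
SiO2 wt% = 180.249 / 428.669 × 100 = 42.05%.

42.05 wt%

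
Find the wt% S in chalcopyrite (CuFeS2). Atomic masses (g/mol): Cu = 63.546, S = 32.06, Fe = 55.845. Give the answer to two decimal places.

34.94 mass %

M(CuFeS2) = 183.511 g/mol.
S contributes 2 × 32.06 = 64.120 g per mole.
64.120/183.511 = 0.3494 → 34.94%.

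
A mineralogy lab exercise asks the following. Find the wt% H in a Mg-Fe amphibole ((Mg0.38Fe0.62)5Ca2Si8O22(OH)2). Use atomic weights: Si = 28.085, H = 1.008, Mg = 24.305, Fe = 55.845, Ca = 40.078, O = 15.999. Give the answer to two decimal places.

0.22 mass %

Molar mass of (Mg0.38Fe0.62)5Ca2Si8O22(OH)2: 1.90·24.305 + 3.10·55.845 + 2·40.078 + 8·28.085 + 24·15.999 + 2·1.008 = 910.127 g/mol.
Mass of H per formula unit: 2 × 1.008 = 2.016 g.
Weight fraction H = 2.016 / 910.127 = 0.0022.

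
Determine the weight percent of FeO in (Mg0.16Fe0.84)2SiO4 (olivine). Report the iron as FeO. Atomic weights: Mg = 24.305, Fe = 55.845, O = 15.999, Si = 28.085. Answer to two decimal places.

Molar mass of (Mg0.16Fe0.84)2SiO4 = 0.32×24.305 + 1.68×55.845 + 1×28.085 + 4×15.999 = 193.678 g/mol.
Each formula unit contains 1.68 Fe, equivalent to 1.68/1 = 1.6800 mol FeO.
M(FeO) = 1×55.845 + 1×15.999 = 71.844 g/mol.
Mass of FeO per formula unit = 1.6800 × 71.844 = 120.698 g.
FeO wt% = 120.698 / 193.678 × 100 = 62.32%.

62.32 wt%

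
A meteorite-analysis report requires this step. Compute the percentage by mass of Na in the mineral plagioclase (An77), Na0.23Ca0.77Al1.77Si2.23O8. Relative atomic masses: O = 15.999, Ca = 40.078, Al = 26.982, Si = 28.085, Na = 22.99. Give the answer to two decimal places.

1.93 wt%

M(Na0.23Ca0.77Al1.77Si2.23O8) = 274.527 g/mol.
Na contributes 0.23 × 22.99 = 5.288 g per mole.
5.288/274.527 = 0.0193 → 1.93%.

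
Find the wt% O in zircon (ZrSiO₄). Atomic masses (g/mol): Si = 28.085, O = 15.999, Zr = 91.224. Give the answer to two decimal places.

M(ZrSiO₄) = 183.305 g/mol.
O contributes 4 × 15.999 = 63.996 g per mole.
63.996/183.305 = 0.3491 → 34.91%.

34.91 weight percent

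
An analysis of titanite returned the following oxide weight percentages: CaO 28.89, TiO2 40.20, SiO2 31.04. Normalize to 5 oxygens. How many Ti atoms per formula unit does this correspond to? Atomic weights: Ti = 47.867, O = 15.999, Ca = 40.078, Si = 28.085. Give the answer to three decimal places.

CaO: 28.89/56.077 = 0.51518 mol → 0.51518 mol Ca, 0.51518 mol O.
TiO2: 40.20/79.865 = 0.50335 mol → 0.50335 mol Ti, 1.00670 mol O.
SiO2: 31.04/60.083 = 0.51662 mol → 0.51662 mol Si, 1.03324 mol O.
Total oxygen = 2.55512 mol. Normalization factor = 5/2.55512 = 1.95686.
Ti per 5 O = 0.50335 × 1.95686 = 0.985.

0.985 Ti apfu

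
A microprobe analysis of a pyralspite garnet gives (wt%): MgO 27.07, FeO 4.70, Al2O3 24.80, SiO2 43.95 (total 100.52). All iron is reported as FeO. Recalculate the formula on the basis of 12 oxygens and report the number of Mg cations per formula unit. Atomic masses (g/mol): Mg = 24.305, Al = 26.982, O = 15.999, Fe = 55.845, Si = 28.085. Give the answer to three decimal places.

2.751 Mg apfu

27.07 wt% MgO ÷ 40.304 g/mol = 0.67165 mol, giving 0.67165 Mg and 0.67165 O.
4.70 wt% FeO ÷ 71.844 g/mol = 0.06542 mol, giving 0.06542 Fe and 0.06542 O.
24.80 wt% Al2O3 ÷ 101.961 g/mol = 0.24323 mol, giving 0.48646 Al and 0.72969 O.
43.95 wt% SiO2 ÷ 60.083 g/mol = 0.73149 mol, giving 0.73149 Si and 1.46298 O.
Oxygen sums to 2.92974; scaling by 12/2.92974 = 4.09593 puts the formula on 12 O.
Mg: 0.67165 × 4.09593 = 2.751 atoms per formula unit.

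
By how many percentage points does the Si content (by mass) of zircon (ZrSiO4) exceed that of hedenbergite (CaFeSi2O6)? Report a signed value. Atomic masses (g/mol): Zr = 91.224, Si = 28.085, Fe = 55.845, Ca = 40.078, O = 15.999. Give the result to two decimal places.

-7.32 percentage points

Si in ZrSiO4: molar mass 183.305 g/mol; 1×28.085 = 28.085 g → 15.32 wt%.
Si in CaFeSi2O6: molar mass 248.087 g/mol; 2×28.085 = 56.170 g → 22.64 wt%.
Difference = 15.32 − 22.64 = -7.32 percentage points.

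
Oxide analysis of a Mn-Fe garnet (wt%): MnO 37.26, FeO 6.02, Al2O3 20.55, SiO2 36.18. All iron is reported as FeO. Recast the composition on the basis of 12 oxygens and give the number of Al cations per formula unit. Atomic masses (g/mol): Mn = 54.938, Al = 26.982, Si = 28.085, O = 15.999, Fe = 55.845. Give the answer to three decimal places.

2.000 Al apfu

MnO: 37.26/70.937 = 0.52525 mol → 0.52525 mol Mn, 0.52525 mol O.
FeO: 6.02/71.844 = 0.08379 mol → 0.08379 mol Fe, 0.08379 mol O.
Al2O3: 20.55/101.961 = 0.20155 mol → 0.40310 mol Al, 0.60465 mol O.
SiO2: 36.18/60.083 = 0.60217 mol → 0.60217 mol Si, 1.20434 mol O.
Total oxygen = 2.41803 mol. Normalization factor = 12/2.41803 = 4.96272.
Al per 12 O = 0.40310 × 4.96272 = 2.000.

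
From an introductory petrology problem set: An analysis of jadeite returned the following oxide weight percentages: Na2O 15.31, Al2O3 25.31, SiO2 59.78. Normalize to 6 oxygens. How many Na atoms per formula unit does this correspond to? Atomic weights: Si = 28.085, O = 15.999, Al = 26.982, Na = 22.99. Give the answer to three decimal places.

15.31 wt% Na2O ÷ 61.979 g/mol = 0.24702 mol, giving 0.49404 Na and 0.24702 O.
25.31 wt% Al2O3 ÷ 101.961 g/mol = 0.24823 mol, giving 0.49646 Al and 0.74469 O.
59.78 wt% SiO2 ÷ 60.083 g/mol = 0.99496 mol, giving 0.99496 Si and 1.98992 O.
Oxygen sums to 2.98163; scaling by 6/2.98163 = 2.01232 puts the formula on 6 O.
Na: 0.49404 × 2.01232 = 0.994 atoms per formula unit.

0.994 Na apfu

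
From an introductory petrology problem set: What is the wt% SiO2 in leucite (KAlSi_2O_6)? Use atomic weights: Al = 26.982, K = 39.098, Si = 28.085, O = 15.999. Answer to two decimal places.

Formula mass = 218.244 g/mol.
2 Si → 2.0000 mol SiO2 per formula unit; M(SiO2) = 60.083, so SiO2 mass = 120.166 g.
120.166/218.244 × 100 = 55.06 wt%.

55.06 wt%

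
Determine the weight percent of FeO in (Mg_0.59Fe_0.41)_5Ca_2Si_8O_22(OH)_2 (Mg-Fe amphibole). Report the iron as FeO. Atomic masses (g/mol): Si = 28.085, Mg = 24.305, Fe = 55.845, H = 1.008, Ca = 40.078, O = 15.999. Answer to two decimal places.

16.79 wt%

Molar mass of (Mg_0.59Fe_0.41)_5Ca_2Si_8O_22(OH)_2 = 2.95*24.305 + 2.05*55.845 + 2*40.078 + 8*28.085 + 24*15.999 + 2*1.008 = 877.010 g/mol.
Each formula unit contains 2.05 Fe, equivalent to 2.05/1 = 2.0500 mol FeO.
M(FeO) = 1×55.845 + 1×15.999 = 71.844 g/mol.
Mass of FeO per formula unit = 2.0500 × 71.844 = 147.280 g.
FeO wt% = 147.280 / 877.010 × 100 = 16.79%.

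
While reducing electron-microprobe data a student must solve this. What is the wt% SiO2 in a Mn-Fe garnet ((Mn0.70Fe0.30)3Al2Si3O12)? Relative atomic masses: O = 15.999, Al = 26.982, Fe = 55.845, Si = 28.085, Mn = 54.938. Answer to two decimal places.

Formula mass = 495.837 g/mol.
3 Si → 3.0000 mol SiO2 per formula unit; M(SiO2) = 60.083, so SiO2 mass = 180.249 g.
180.249/495.837 × 100 = 36.35 wt%.

36.35 wt%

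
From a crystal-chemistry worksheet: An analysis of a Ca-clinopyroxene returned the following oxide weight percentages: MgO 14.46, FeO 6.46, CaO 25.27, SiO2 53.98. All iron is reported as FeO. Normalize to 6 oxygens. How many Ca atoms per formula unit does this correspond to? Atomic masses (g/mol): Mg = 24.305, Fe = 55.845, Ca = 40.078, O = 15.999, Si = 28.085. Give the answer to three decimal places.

MgO: 14.46/40.304 = 0.35877 mol → 0.35877 mol Mg, 0.35877 mol O.
FeO: 6.46/71.844 = 0.08992 mol → 0.08992 mol Fe, 0.08992 mol O.
CaO: 25.27/56.077 = 0.45063 mol → 0.45063 mol Ca, 0.45063 mol O.
SiO2: 53.98/60.083 = 0.89842 mol → 0.89842 mol Si, 1.79684 mol O.
Total oxygen = 2.69616 mol. Normalization factor = 6/2.69616 = 2.22539.
Ca per 6 O = 0.45063 × 2.22539 = 1.003.

1.003 Ca apfu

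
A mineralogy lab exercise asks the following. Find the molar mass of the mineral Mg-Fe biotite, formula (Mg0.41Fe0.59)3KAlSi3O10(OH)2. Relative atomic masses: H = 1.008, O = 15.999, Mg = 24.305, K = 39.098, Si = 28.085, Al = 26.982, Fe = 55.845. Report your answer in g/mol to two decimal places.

473.08 g/mol

The formula mass is the sum 1.23×24.305 + 1.77×55.845 + 1×39.098 + 1×26.982 + 3×28.085 + 12×15.999 + 2×1.008.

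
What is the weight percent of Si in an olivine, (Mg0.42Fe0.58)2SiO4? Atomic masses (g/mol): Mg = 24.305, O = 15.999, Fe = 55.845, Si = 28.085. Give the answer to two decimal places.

Molar mass of (Mg0.42Fe0.58)2SiO4: 0.84×24.305 + 1.16×55.845 + 1×28.085 + 4×15.999 = 177.277 g/mol.
Mass of Si per formula unit: 1 × 28.085 = 28.085 g.
Weight fraction Si = 28.085 / 177.277 = 0.1584.

15.84 mass %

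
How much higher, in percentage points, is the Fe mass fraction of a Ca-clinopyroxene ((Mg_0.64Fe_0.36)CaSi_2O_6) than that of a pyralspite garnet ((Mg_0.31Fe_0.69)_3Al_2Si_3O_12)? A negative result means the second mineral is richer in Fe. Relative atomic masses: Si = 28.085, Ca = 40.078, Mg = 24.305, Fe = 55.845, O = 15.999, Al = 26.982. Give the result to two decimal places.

Fe in (Mg_0.64Fe_0.36)CaSi_2O_6: molar mass 227.901 g/mol; 0.36×55.845 = 20.104 g → 8.82 wt%.
Fe in (Mg_0.31Fe_0.69)_3Al_2Si_3O_12: molar mass 468.410 g/mol; 2.07×55.845 = 115.599 g → 24.68 wt%.
Difference = 8.82 − 24.68 = -15.86 percentage points.

-15.86 percentage points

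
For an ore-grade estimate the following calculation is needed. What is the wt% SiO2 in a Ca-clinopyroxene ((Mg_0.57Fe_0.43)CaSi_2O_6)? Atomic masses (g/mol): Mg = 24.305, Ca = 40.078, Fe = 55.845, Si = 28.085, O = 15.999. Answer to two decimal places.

Molar mass of (Mg_0.57Fe_0.43)CaSi_2O_6 = 0.57*24.305 + 0.43*55.845 + 1*40.078 + 2*28.085 + 6*15.999 = 230.109 g/mol.
Each formula unit contains 2 Si, equivalent to 2/1 = 2.0000 mol SiO2.
M(SiO2) = 1×28.085 + 2×15.999 = 60.083 g/mol.
Mass of SiO2 per formula unit = 2.0000 × 60.083 = 120.166 g.
SiO2 wt% = 120.166 / 230.109 × 100 = 52.22%.

52.22 wt%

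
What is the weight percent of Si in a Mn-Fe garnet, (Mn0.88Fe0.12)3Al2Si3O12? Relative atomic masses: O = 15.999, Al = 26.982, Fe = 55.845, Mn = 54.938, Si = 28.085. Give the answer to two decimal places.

Formula mass = 2.64*54.938 + 0.36*55.845 + 2*26.982 + 3*28.085 + 12*15.999 = 495.348 g/mol, of which 84.255 g is Si.
So Si makes up 84.255/495.348 = 0.1701 of the mass, i.e. 17.01%.

17.01 mass %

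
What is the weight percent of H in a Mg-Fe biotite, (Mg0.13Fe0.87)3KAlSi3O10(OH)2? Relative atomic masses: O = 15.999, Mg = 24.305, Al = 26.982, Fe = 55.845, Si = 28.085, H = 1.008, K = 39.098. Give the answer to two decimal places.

Molar mass of (Mg0.13Fe0.87)3KAlSi3O10(OH)2: 0.39×24.305 + 2.61×55.845 + 1×39.098 + 1×26.982 + 3×28.085 + 12×15.999 + 2×1.008 = 499.573 g/mol.
Mass of H per formula unit: 2 × 1.008 = 2.016 g.
Weight fraction H = 2.016 / 499.573 = 0.0040.

0.40 weight percent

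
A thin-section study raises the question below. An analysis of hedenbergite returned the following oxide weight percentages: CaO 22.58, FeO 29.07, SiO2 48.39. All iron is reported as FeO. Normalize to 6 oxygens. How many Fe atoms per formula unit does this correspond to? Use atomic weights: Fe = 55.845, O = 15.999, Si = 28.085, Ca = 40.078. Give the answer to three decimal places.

CaO: 22.58/56.077 = 0.40266 mol → 0.40266 mol Ca, 0.40266 mol O.
FeO: 29.07/71.844 = 0.40463 mol → 0.40463 mol Fe, 0.40463 mol O.
SiO2: 48.39/60.083 = 0.80539 mol → 0.80539 mol Si, 1.61078 mol O.
Total oxygen = 2.41807 mol. Normalization factor = 6/2.41807 = 2.48132.
Fe per 6 O = 0.40463 × 2.48132 = 1.004.

1.004 Fe apfu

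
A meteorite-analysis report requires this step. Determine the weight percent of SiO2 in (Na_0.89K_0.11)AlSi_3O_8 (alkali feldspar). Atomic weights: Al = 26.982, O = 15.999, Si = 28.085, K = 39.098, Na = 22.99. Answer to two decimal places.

68.28 wt%

Molar mass of (Na_0.89K_0.11)AlSi_3O_8 = 0.89*22.99 + 0.11*39.098 + 1*26.982 + 3*28.085 + 8*15.999 = 263.991 g/mol.
Each formula unit contains 3 Si, equivalent to 3/1 = 3.0000 mol SiO2.
M(SiO2) = 1×28.085 + 2×15.999 = 60.083 g/mol.
Mass of SiO2 per formula unit = 3.0000 × 60.083 = 180.249 g.
SiO2 wt% = 180.249 / 263.991 × 100 = 68.28%.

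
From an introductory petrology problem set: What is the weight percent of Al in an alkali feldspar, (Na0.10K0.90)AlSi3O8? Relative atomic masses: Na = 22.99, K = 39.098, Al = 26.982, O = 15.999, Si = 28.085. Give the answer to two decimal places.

Molar mass of (Na0.10K0.90)AlSi3O8: 0.10·22.99 + 0.90·39.098 + 1·26.982 + 3·28.085 + 8·15.999 = 276.716 g/mol.
Mass of Al per formula unit: 1 × 26.982 = 26.982 g.
Weight fraction Al = 26.982 / 276.716 = 0.0975.

9.75 wt%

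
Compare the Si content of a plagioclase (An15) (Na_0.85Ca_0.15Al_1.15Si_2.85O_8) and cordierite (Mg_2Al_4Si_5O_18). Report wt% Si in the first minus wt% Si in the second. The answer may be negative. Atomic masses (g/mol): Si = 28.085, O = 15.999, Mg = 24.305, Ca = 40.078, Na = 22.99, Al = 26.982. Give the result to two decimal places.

Si in Na_0.85Ca_0.15Al_1.15Si_2.85O_8: molar mass 264.617 g/mol; 2.85×28.085 = 80.042 g → 30.25 wt%.
Si in Mg_2Al_4Si_5O_18: molar mass 584.945 g/mol; 5×28.085 = 140.425 g → 24.01 wt%.
Difference = 30.25 − 24.01 = 6.24 percentage points.

6.24 percentage points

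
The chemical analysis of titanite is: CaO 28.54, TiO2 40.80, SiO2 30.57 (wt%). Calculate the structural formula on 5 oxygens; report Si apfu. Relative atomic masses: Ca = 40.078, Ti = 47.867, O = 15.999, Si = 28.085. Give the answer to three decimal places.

0.998 Si apfu

28.54 wt% CaO ÷ 56.077 g/mol = 0.50894 mol, giving 0.50894 Ca and 0.50894 O.
40.80 wt% TiO2 ÷ 79.865 g/mol = 0.51086 mol, giving 0.51086 Ti and 1.02172 O.
30.57 wt% SiO2 ÷ 60.083 g/mol = 0.50880 mol, giving 0.50880 Si and 1.01760 O.
Oxygen sums to 2.54826; scaling by 5/2.54826 = 1.96212 puts the formula on 5 O.
Si: 0.50880 × 1.96212 = 0.998 atoms per formula unit.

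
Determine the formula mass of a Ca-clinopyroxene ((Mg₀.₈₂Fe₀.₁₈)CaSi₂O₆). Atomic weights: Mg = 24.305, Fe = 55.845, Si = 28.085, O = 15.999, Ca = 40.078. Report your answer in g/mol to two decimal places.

222.22 g/mol

The formula mass is the sum 0.82×24.305 + 0.18×55.845 + 1×40.078 + 2×28.085 + 6×15.999.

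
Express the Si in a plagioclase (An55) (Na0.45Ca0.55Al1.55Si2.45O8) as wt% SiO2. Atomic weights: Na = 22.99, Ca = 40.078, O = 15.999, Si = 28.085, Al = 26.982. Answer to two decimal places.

Formula mass = 271.011 g/mol.
2.45 Si → 2.4500 mol SiO2 per formula unit; M(SiO2) = 60.083, so SiO2 mass = 147.203 g.
147.203/271.011 × 100 = 54.32 wt%.

54.32 wt%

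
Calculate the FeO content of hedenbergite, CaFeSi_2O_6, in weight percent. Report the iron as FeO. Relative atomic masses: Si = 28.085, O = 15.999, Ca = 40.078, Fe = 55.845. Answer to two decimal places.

28.96 wt%

Molar mass of CaFeSi_2O_6 = 1×40.078 + 1×55.845 + 2×28.085 + 6×15.999 = 248.087 g/mol.
Each formula unit contains 1 Fe, equivalent to 1/1 = 1.0000 mol FeO.
M(FeO) = 1×55.845 + 1×15.999 = 71.844 g/mol.
Mass of FeO per formula unit = 1.0000 × 71.844 = 71.844 g.
FeO wt% = 71.844 / 248.087 × 100 = 28.96%.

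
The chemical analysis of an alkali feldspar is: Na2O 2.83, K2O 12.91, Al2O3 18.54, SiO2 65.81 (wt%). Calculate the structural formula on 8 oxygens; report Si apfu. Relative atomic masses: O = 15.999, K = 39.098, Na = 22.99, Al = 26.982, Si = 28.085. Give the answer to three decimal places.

3.002 Si apfu

2.83 wt% Na2O ÷ 61.979 g/mol = 0.04566 mol, giving 0.09132 Na and 0.04566 O.
12.91 wt% K2O ÷ 94.195 g/mol = 0.13706 mol, giving 0.27412 K and 0.13706 O.
18.54 wt% Al2O3 ÷ 101.961 g/mol = 0.18183 mol, giving 0.36366 Al and 0.54549 O.
65.81 wt% SiO2 ÷ 60.083 g/mol = 1.09532 mol, giving 1.09532 Si and 2.19064 O.
Oxygen sums to 2.91885; scaling by 8/2.91885 = 2.74081 puts the formula on 8 O.
Si: 1.09532 × 2.74081 = 3.002 atoms per formula unit.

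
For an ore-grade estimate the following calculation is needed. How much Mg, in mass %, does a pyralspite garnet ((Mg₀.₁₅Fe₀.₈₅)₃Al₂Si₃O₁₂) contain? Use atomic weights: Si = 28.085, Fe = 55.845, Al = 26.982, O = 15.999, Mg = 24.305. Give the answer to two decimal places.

M((Mg₀.₁₅Fe₀.₈₅)₃Al₂Si₃O₁₂) = 483.549 g/mol.
Mg contributes 0.45 × 24.305 = 10.937 g per mole.
10.937/483.549 = 0.0226 → 2.26%.

2.26 mass %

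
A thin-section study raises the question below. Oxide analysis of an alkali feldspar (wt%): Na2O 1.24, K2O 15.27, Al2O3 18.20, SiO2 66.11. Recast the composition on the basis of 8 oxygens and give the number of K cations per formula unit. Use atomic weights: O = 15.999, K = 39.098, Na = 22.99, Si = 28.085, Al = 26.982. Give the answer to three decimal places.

1.24 wt% Na2O ÷ 61.979 g/mol = 0.02001 mol, giving 0.04002 Na and 0.02001 O.
15.27 wt% K2O ÷ 94.195 g/mol = 0.16211 mol, giving 0.32422 K and 0.16211 O.
18.20 wt% Al2O3 ÷ 101.961 g/mol = 0.17850 mol, giving 0.35700 Al and 0.53550 O.
66.11 wt% SiO2 ÷ 60.083 g/mol = 1.10031 mol, giving 1.10031 Si and 2.20062 O.
Oxygen sums to 2.91824; scaling by 8/2.91824 = 2.74138 puts the formula on 8 O.
K: 0.32422 × 2.74138 = 0.889 atoms per formula unit.

0.889 K apfu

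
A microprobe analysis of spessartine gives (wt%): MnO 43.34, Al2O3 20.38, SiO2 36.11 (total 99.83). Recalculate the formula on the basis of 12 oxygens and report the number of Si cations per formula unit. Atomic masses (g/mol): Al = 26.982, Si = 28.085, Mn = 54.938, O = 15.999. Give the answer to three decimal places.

2.989 Si apfu

MnO (M=70.937): mol = 0.61096; Mn = 0.61096, O = 0.61096.
Al2O3 (M=101.961): mol = 0.19988; Al = 0.39976, O = 0.59964.
SiO2 (M=60.083): mol = 0.60100; Si = 0.60100, O = 1.20200.
ΣO = 2.41260; factor = 12/ΣO = 4.97389.
Si apfu = 0.60100 × 4.97389 = 2.989.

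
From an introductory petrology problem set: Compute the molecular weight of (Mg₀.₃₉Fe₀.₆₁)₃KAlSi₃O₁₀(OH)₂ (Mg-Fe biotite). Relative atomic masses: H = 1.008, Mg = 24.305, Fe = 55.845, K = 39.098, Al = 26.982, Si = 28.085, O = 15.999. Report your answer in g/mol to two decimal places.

The formula mass is the sum 1.17*24.305 + 1.83*55.845 + 1*39.098 + 1*26.982 + 3*28.085 + 12*15.999 + 2*1.008.

474.97 g/mol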